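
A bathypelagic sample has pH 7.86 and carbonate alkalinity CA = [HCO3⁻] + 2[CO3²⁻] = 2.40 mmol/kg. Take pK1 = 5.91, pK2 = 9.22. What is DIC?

CA = [HCO3⁻] + 2[CO3²⁻] = (α₁ + 2α₂)·DIC
At pH 7.86: [H⁺]/K1 = 10^-1.95 = 0.011220, K2/[H⁺] = 10^-1.36 = 0.043652
α₁ = 1/(1 + 0.011220 + 0.043652) = 1/1.0549 = 0.9480; α₂ = α₁·K2/[H⁺] = 0.04138
α₁ + 2α₂ = 1.0307
DIC = CA / (α₁ + 2α₂) = 2.40 / 1.0307 = 2.33 mmol/kg

DIC = 2.33 mmol/kg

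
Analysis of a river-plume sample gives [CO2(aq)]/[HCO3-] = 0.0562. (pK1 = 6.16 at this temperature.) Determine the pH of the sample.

From K1 = [H⁺][HCO3-]/[CO2(aq)]:  pH = pK1 − log₁₀([CO2(aq)]/[HCO3-])
log₁₀(0.0562) = -1.250
pH = 6.16 − (-1.250) = 7.41

pH = 7.41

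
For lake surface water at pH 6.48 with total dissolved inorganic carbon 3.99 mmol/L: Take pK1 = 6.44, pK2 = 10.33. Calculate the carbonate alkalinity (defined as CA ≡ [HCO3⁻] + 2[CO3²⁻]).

CA = [HCO3⁻] + 2[CO3²⁻] = (α₁ + 2α₂)·DIC
At pH 6.48: [H⁺]/K1 = 10^-0.04 = 0.91201, K2/[H⁺] = 10^-3.85 = 0.00014125
α₁ = 1/(1 + 0.91201 + 0.00014125) = 1/1.9122 = 0.5230; α₂ = α₁·K2/[H⁺] = 7.387×10^-5
α₁ + 2α₂ = 0.5231
CA = 0.5231 × 3.99 = 2.09 mmol/L

CA = 2.09 mmol/L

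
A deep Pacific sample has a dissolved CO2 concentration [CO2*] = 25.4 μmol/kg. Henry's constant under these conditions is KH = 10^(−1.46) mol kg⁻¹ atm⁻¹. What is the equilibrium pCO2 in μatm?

KH = 10^(−1.46) = 3.467×10^-2 mol kg⁻¹ atm⁻¹
pCO2 = [CO2*]/KH = 25.4×10^-6 / 3.467×10^-2 = 7.33×10^-4 atm = 733 μatm

pCO2 = 733 μatm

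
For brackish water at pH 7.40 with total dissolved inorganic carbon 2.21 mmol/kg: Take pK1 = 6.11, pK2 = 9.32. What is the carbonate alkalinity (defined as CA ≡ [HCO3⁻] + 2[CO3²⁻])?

CA = 2.13 mmol/kg

CA = [HCO3⁻] + 2[CO3²⁻] = (α₁ + 2α₂)·DIC
At pH 7.40: [H⁺]/K1 = 10^-1.29 = 0.051286, K2/[H⁺] = 10^-1.92 = 0.012023
α₁ = 1/(1 + 0.051286 + 0.012023) = 1/1.0633 = 0.9405; α₂ = α₁·K2/[H⁺] = 0.01131
α₁ + 2α₂ = 0.9631
CA = 0.9631 × 2.21 = 2.13 mmol/kg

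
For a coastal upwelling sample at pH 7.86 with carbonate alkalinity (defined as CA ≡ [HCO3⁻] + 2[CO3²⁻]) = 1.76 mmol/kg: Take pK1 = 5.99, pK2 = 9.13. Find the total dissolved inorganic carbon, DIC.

DIC = 1.70 mmol/kg

CA = [HCO3⁻] + 2[CO3²⁻] = (α₁ + 2α₂)·DIC
At pH 7.86: [H⁺]/K1 = 10^-1.87 = 0.013490, K2/[H⁺] = 10^-1.27 = 0.053703
α₁ = 1/(1 + 0.013490 + 0.053703) = 1/1.0672 = 0.9370; α₂ = α₁·K2/[H⁺] = 0.05032
α₁ + 2α₂ = 1.0377
DIC = CA / (α₁ + 2α₂) = 1.76 / 1.0377 = 1.70 mmol/kg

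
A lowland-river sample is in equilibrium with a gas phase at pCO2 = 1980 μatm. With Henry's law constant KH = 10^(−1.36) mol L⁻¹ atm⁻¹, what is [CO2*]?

KH = 10^(−1.36) = 4.365×10^-2 mol L⁻¹ atm⁻¹
[CO2*] = KH · pCO2 = 4.365×10^-2 × 1980×10^-6 atm = 8.64×10^-5 mol/L

[CO2*] = 86.4 μmol/L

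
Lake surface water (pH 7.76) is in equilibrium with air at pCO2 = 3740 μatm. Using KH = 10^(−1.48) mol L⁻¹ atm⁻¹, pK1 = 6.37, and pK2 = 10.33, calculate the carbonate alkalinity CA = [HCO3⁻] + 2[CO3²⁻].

[CO2*] = KH · pCO2 = 10^(−1.48) × 3740×10^-6 = 1.238×10^-4 mol/L
α₀ = 1/(1 + K1/[H⁺] + K1K2/[H⁺]²) = 1/(1 + 10^+1.39 + 10^-1.18) = 0.03904
DIC = [CO2*]/α₀ = 1.238×10^-4 / 0.03904 = 3.172 mmol/L
CA = (α₁ + 2α₂)·DIC = (0.9584 + 2×0.002580) × 3.172 = 3.06 mmol/L

CA = 3.06 mmol/L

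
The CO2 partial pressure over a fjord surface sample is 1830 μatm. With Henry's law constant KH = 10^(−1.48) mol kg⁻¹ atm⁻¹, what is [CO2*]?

[CO2*] = 60.6 μmol/kg

KH = 10^(−1.48) = 3.311×10^-2 mol kg⁻¹ atm⁻¹
[CO2*] = KH · pCO2 = 3.311×10^-2 × 1830×10^-6 atm = 6.06×10^-5 mol/kg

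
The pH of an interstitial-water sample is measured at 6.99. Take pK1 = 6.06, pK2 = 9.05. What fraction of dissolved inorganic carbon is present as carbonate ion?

α₂ = 1 / (1 + [H⁺]/K2 + [H⁺]²/(K1K2)) = 1 / (1 + 10^+2.06 + 10^+1.13)
   = 1 / (1 + 114.82 + 13.490) = 1/129.30 = 0.007734

α₂ = 0.00773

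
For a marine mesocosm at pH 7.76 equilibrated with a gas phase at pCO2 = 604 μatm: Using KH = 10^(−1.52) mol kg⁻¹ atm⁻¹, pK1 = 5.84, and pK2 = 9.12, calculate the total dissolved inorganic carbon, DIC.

[CO2*] = KH · pCO2 = 10^(−1.52) × 604×10^-6 = 1.824×10^-5 mol/kg
α₀ = 1/(1 + K1/[H⁺] + K1K2/[H⁺]²) = 1/(1 + 10^+1.92 + 10^+0.56) = 0.01139
DIC = [CO2*]/α₀ = 1.824×10^-5 / 0.01139 = 1.60 mmol/kg

DIC = 1.60 mmol/kg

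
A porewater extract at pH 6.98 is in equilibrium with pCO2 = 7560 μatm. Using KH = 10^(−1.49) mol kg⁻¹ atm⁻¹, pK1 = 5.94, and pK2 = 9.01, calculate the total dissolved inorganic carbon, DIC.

[CO2*] = KH · pCO2 = 10^(−1.49) × 7560×10^-6 = 2.446×10^-4 mol/kg
α₀ = 1/(1 + K1/[H⁺] + K1K2/[H⁺]²) = 1/(1 + 10^+1.04 + 10^-0.99) = 0.08287
DIC = [CO2*]/α₀ = 2.446×10^-4 / 0.08287 = 2.95 mmol/kg

DIC = 2.95 mmol/kg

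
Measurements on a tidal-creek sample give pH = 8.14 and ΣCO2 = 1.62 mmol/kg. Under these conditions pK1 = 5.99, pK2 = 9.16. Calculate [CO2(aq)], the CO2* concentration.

α₀ = 1 / (1 + K1/[H⁺] + K1K2/[H⁺]²) = 1 / (1 + 10^+2.15 + 10^+1.13)
   = 1 / (1 + 141.25 + 13.490) = 1/155.74 = 0.006421
[CO2*] = α₀ × DIC = 0.006421 × 1.62 = 0.0104 mmol/kg = 10.4 μmol/kg

[CO2*] = 10.4 μmol/kg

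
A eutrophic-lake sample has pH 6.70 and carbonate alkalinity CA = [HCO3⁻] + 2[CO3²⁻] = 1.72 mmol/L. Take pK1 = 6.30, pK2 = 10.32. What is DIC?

CA = [HCO3⁻] + 2[CO3²⁻] = (α₁ + 2α₂)·DIC
At pH 6.70: [H⁺]/K1 = 10^-0.40 = 0.39811, K2/[H⁺] = 10^-3.62 = 0.00023988
α₁ = 1/(1 + 0.39811 + 0.00023988) = 1/1.3983 = 0.7151; α₂ = α₁·K2/[H⁺] = 0.0001715
α₁ + 2α₂ = 0.7155
DIC = CA / (α₁ + 2α₂) = 1.72 / 0.7155 = 2.40 mmol/L

DIC = 2.40 mmol/L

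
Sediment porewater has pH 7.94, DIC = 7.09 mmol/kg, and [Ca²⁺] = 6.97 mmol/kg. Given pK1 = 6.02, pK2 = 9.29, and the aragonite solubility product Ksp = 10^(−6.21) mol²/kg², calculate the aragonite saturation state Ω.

Ω = 3.39

α₂ = 1 / (1 + [H⁺]/K2 + [H⁺]²/(K1K2)) = 1 / (1 + 10^+1.35 + 10^-0.57)
   = 1 / (1 + 22.387 + 0.26915) = 1/23.656 = 0.04227
[CO3²⁻] = α₂ × DIC = 0.04227 × 7.09 = 0.2997 mmol/kg
Ksp = 10^(−6.21) = 6.166×10^-7
Ω = [Ca²⁺][CO3²⁻]/Ksp = (6.97×10^-3)(2.997×10^-4) / 6.166×10^-7 = 3.39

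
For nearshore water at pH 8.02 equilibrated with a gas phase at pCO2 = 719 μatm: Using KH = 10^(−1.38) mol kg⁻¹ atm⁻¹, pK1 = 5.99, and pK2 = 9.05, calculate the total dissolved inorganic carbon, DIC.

DIC = 3.54 mmol/kg

[CO2*] = KH · pCO2 = 10^(−1.38) × 719×10^-6 = 2.997×10^-5 mol/kg
α₀ = 1/(1 + K1/[H⁺] + K1K2/[H⁺]²) = 1/(1 + 10^+2.03 + 10^+1.00) = 0.008464
DIC = [CO2*]/α₀ = 2.997×10^-5 / 0.008464 = 3.54 mmol/kg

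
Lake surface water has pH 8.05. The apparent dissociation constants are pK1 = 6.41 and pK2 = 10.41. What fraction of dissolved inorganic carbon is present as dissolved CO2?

α₀ = 1 / (1 + K1/[H⁺] + K1K2/[H⁺]²) = 1 / (1 + 10^+1.64 + 10^-0.72)
   = 1 / (1 + 43.652 + 0.19055) = 1/44.842 = 0.02230

α₀ = 0.0223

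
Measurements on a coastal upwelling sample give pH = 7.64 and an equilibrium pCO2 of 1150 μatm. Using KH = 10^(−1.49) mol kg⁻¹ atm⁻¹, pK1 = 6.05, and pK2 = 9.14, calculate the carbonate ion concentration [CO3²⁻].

[CO2*] = KH · pCO2 = 10^(−1.49) × 1150×10^-6 = 3.721×10^-5 mol/kg
α₀ = 1/(1 + K1/[H⁺] + K1K2/[H⁺]²) = 1/(1 + 10^+1.59 + 10^+0.09) = 0.02431
DIC = [CO2*]/α₀ = 3.721×10^-5 / 0.02431 = 1.531 mmol/kg
[CO3²⁻] = α₂·DIC; α₂ = 0.02991, so [CO3²⁻] = 0.02991 × 1.531 = 0.0458 mmol/kg

[CO3²⁻] = 0.0458 mmol/kg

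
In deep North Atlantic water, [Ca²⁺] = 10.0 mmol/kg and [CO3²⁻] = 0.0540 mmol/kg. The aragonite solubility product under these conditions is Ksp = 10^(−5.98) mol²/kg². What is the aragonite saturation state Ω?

Ω = 0.516

Ksp = 10^(−5.98) = 1.047×10^-6
Ω = [Ca²⁺][CO3²⁻]/Ksp = (10.0×10^-3)(0.0540×10^-3) / 1.047×10^-6 = 0.516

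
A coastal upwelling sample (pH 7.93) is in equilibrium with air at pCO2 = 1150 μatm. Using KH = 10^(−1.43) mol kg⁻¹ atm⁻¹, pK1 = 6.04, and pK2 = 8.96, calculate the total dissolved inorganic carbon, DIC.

[CO2*] = KH · pCO2 = 10^(−1.43) × 1150×10^-6 = 4.273×10^-5 mol/kg
α₀ = 1/(1 + K1/[H⁺] + K1K2/[H⁺]²) = 1/(1 + 10^+1.89 + 10^+0.86) = 0.01165
DIC = [CO2*]/α₀ = 4.273×10^-5 / 0.01165 = 3.67 mmol/kg

DIC = 3.67 mmol/kg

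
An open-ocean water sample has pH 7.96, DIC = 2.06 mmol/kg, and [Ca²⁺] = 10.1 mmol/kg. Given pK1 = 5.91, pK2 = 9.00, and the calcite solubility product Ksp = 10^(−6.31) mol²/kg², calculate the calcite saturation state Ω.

α₂ = 1 / (1 + [H⁺]/K2 + [H⁺]²/(K1K2)) = 1 / (1 + 10^+1.04 + 10^-1.01)
   = 1 / (1 + 10.965 + 0.097724) = 1/12.063 = 0.08290
[CO3²⁻] = α₂ × DIC = 0.08290 × 2.06 = 0.1708 mmol/kg
Ksp = 10^(−6.31) = 4.898×10^-7
Ω = [Ca²⁺][CO3²⁻]/Ksp = (10.1×10^-3)(1.708×10^-4) / 4.898×10^-7 = 3.52

Ω = 3.52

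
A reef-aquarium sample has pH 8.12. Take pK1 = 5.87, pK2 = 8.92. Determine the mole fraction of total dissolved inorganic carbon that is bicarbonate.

α₁ = 1 / (1 + [H⁺]/K1 + K2/[H⁺]) = 1 / (1 + 10^-2.25 + 10^-0.80)
   = 1 / (1 + 0.0056234 + 0.15849) = 1/1.1641 = 0.8590

α₁ = 0.859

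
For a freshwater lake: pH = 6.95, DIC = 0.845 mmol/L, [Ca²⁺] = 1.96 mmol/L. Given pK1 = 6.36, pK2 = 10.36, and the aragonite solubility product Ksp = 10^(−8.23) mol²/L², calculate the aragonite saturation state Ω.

α₂ = 1 / (1 + [H⁺]/K2 + [H⁺]²/(K1K2)) = 1 / (1 + 10^+3.41 + 10^+2.82)
   = 1 / (1 + 2570.4 + 660.69) = 1/3232.1 = 0.0003094
[CO3²⁻] = α₂ × DIC = 0.0003094 × 0.845 = 0.0002614 mmol/L = 0.2614 μmol/L
Ksp = 10^(−8.23) = 5.888×10^-9
Ω = [Ca²⁺][CO3²⁻]/Ksp = (1.96×10^-3)(2.614×10^-7) / 5.888×10^-9 = 0.0870

Ω = 0.0870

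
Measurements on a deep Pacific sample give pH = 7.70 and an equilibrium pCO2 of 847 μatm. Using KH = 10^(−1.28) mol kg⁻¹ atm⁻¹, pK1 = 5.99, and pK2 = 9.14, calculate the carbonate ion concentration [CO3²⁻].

[CO3²⁻] = 0.0828 mmol/kg

[CO2*] = KH · pCO2 = 10^(−1.28) × 847×10^-6 = 4.445×10^-5 mol/kg
α₀ = 1/(1 + K1/[H⁺] + K1K2/[H⁺]²) = 1/(1 + 10^+1.71 + 10^+0.27) = 0.01847
DIC = [CO2*]/α₀ = 4.445×10^-5 / 0.01847 = 2.407 mmol/kg
[CO3²⁻] = α₂·DIC; α₂ = 0.03439, so [CO3²⁻] = 0.03439 × 2.407 = 0.0828 mmol/kg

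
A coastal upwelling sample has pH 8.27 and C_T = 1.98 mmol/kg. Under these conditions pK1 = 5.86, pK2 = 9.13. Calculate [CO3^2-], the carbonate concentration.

[CO3²⁻] = 0.239 mmol/kg

α₂ = 1 / (1 + [H⁺]/K2 + [H⁺]²/(K1K2)) = 1 / (1 + 10^+0.86 + 10^-1.55)
   = 1 / (1 + 7.2444 + 0.028184) = 1/8.2725 = 0.1209
[CO3²⁻] = α₂ × DIC = 0.1209 × 1.98 = 0.239 mmol/kg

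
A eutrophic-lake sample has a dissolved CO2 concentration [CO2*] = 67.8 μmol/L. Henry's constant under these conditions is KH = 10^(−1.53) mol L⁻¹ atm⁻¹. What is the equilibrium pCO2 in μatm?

pCO2 = 2300 μatm

KH = 10^(−1.53) = 2.951×10^-2 mol L⁻¹ atm⁻¹
pCO2 = [CO2*]/KH = 67.8×10^-6 / 2.951×10^-2 = 2.30×10^-3 atm = 2300 μatm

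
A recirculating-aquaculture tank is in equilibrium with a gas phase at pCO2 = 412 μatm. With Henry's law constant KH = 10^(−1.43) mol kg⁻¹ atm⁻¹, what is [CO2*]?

KH = 10^(−1.43) = 3.715×10^-2 mol kg⁻¹ atm⁻¹
[CO2*] = KH · pCO2 = 3.715×10^-2 × 412×10^-6 atm = 1.53×10^-5 mol/kg

[CO2*] = 15.3 μmol/kg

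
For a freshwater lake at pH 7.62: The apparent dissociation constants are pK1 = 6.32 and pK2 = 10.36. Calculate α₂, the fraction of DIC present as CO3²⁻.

α₂ = 1 / (1 + [H⁺]/K2 + [H⁺]²/(K1K2)) = 1 / (1 + 10^+2.74 + 10^+1.44)
   = 1 / (1 + 549.54 + 27.542) = 1/578.08 = 0.001730

α₂ = 0.00173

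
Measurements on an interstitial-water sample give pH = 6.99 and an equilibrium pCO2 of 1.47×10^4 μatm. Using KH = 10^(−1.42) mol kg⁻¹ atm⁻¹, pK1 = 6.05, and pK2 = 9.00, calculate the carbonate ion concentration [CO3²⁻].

[CO2*] = KH · pCO2 = 10^(−1.42) × 1.47×10^4×10^-6 = 5.589×10^-4 mol/kg
α₀ = 1/(1 + K1/[H⁺] + K1K2/[H⁺]²) = 1/(1 + 10^+0.94 + 10^-1.07) = 0.1021
DIC = [CO2*]/α₀ = 5.589×10^-4 / 0.1021 = 5.474 mmol/kg
[CO3²⁻] = α₂·DIC; α₂ = 0.008690, so [CO3²⁻] = 0.008690 × 5.474 = 0.0476 mmol/kg

[CO3²⁻] = 0.0476 mmol/kg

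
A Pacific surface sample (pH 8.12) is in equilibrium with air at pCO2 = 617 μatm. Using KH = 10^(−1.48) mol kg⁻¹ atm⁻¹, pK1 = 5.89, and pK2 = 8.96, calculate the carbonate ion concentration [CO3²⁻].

[CO3²⁻] = 0.502 mmol/kg

[CO2*] = KH · pCO2 = 10^(−1.48) × 617×10^-6 = 2.043×10^-5 mol/kg
α₀ = 1/(1 + K1/[H⁺] + K1K2/[H⁺]²) = 1/(1 + 10^+2.23 + 10^+1.39) = 0.005118
DIC = [CO2*]/α₀ = 2.043×10^-5 / 0.005118 = 3.992 mmol/kg
[CO3²⁻] = α₂·DIC; α₂ = 0.1256, so [CO3²⁻] = 0.1256 × 3.992 = 0.502 mmol/kg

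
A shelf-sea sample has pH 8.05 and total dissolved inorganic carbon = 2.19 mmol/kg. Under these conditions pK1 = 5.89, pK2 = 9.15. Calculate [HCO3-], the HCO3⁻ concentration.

α₁ = 1 / (1 + [H⁺]/K1 + K2/[H⁺]) = 1 / (1 + 10^-2.16 + 10^-1.10)
   = 1 / (1 + 0.0069183 + 0.079433) = 1/1.0864 = 0.9205
[HCO3⁻] = α₁ × DIC = 0.9205 × 2.19 = 2.02 mmol/kg

[HCO3⁻] = 2.02 mmol/kg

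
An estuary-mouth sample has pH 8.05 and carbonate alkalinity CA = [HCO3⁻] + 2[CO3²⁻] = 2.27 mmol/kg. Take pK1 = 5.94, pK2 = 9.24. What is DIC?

DIC = 2.16 mmol/kg

CA = [HCO3⁻] + 2[CO3²⁻] = (α₁ + 2α₂)·DIC
At pH 8.05: [H⁺]/K1 = 10^-2.11 = 0.0077625, K2/[H⁺] = 10^-1.19 = 0.064565
α₁ = 1/(1 + 0.0077625 + 0.064565) = 1/1.0723 = 0.9326; α₂ = α₁·K2/[H⁺] = 0.06021
α₁ + 2α₂ = 1.0530
DIC = CA / (α₁ + 2α₂) = 2.27 / 1.0530 = 2.16 mmol/kg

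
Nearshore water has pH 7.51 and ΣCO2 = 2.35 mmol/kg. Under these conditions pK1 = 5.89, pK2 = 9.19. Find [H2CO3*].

[CO2*] = 0.0540 mmol/kg

α₀ = 1 / (1 + K1/[H⁺] + K1K2/[H⁺]²) = 1 / (1 + 10^+1.62 + 10^-0.06)
   = 1 / (1 + 41.687 + 0.87096) = 1/43.558 = 0.02296
[CO2*] = α₀ × DIC = 0.02296 × 2.35 = 0.0540 mmol/kg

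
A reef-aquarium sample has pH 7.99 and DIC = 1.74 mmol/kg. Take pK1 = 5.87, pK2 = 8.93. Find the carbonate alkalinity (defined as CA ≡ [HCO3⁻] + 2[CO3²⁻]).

CA = [HCO3⁻] + 2[CO3²⁻] = (α₁ + 2α₂)·DIC
At pH 7.99: [H⁺]/K1 = 10^-2.12 = 0.0075858, K2/[H⁺] = 10^-0.94 = 0.11482
α₁ = 1/(1 + 0.0075858 + 0.11482) = 1/1.1224 = 0.8909; α₂ = α₁·K2/[H⁺] = 0.1023
α₁ + 2α₂ = 1.0955
CA = 1.0955 × 1.74 = 1.91 mmol/kg

CA = 1.91 mmol/kg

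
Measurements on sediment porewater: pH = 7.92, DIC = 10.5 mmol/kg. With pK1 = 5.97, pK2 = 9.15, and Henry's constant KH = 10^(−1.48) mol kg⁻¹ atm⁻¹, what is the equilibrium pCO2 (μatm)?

α₀ = 1 / (1 + K1/[H⁺] + K1K2/[H⁺]²) = 1 / (1 + 10^+1.95 + 10^+0.72)
   = 1 / (1 + 89.125 + 5.2481) = 1/95.373 = 0.01049
[CO2*] = α₀ × DIC = 0.01049 × 10.5 = 0.1101 mmol/kg
pCO2 = [CO2*]/KH = 1.101×10^-4 / 3.311×10^-2 = 3320 μatm

pCO2 = 3320 μatm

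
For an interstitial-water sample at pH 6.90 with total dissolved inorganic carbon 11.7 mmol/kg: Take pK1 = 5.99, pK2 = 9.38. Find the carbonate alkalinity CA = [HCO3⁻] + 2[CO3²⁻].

CA = 10.5 mmol/kg

CA = [HCO3⁻] + 2[CO3²⁻] = (α₁ + 2α₂)·DIC
At pH 6.90: [H⁺]/K1 = 10^-0.91 = 0.12303, K2/[H⁺] = 10^-2.48 = 0.0033113
α₁ = 1/(1 + 0.12303 + 0.0033113) = 1/1.1263 = 0.8878; α₂ = α₁·K2/[H⁺] = 0.002940
α₁ + 2α₂ = 0.8937
CA = 0.8937 × 11.7 = 10.5 mmol/kg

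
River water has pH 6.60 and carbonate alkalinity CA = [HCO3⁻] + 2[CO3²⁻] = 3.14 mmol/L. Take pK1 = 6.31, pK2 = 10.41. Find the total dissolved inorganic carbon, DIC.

DIC = 4.75 mmol/L

CA = [HCO3⁻] + 2[CO3²⁻] = (α₁ + 2α₂)·DIC
At pH 6.60: [H⁺]/K1 = 10^-0.29 = 0.51286, K2/[H⁺] = 10^-3.81 = 0.00015488
α₁ = 1/(1 + 0.51286 + 0.00015488) = 1/1.5130 = 0.6609; α₂ = α₁·K2/[H⁺] = 0.0001024
α₁ + 2α₂ = 0.6611
DIC = CA / (α₁ + 2α₂) = 3.14 / 0.6611 = 4.75 mmol/L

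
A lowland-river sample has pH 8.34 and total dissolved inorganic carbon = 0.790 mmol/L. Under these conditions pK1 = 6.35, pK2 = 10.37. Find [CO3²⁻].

α₂ = 1 / (1 + [H⁺]/K2 + [H⁺]²/(K1K2)) = 1 / (1 + 10^+2.03 + 10^+0.04)
   = 1 / (1 + 107.15 + 1.0965) = 1/109.25 = 0.009153
[CO3²⁻] = α₂ × DIC = 0.009153 × 0.790 = 0.00723 mmol/L = 7.23 μmol/L

[CO3²⁻] = 7.23 μmol/L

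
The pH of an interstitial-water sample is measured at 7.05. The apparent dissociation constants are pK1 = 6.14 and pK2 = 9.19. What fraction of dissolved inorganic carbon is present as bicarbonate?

α₁ = 1 / (1 + [H⁺]/K1 + K2/[H⁺]) = 1 / (1 + 10^-0.91 + 10^-2.14)
   = 1 / (1 + 0.12303 + 0.0072444) = 1/1.1303 = 0.8847

α₁ = 0.885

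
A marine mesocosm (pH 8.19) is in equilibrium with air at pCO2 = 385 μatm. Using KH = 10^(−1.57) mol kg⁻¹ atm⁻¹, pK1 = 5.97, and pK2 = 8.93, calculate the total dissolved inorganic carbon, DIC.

DIC = 2.04 mmol/kg

[CO2*] = KH · pCO2 = 10^(−1.57) × 385×10^-6 = 1.036×10^-5 mol/kg
α₀ = 1/(1 + K1/[H⁺] + K1K2/[H⁺]²) = 1/(1 + 10^+2.22 + 10^+1.48) = 0.005072
DIC = [CO2*]/α₀ = 1.036×10^-5 / 0.005072 = 2.04 mmol/kg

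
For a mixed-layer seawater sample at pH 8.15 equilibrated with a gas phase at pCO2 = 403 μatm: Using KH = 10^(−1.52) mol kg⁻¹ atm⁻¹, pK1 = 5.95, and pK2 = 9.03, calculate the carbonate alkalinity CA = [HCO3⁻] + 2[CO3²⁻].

[CO2*] = KH · pCO2 = 10^(−1.52) × 403×10^-6 = 1.217×10^-5 mol/kg
α₀ = 1/(1 + K1/[H⁺] + K1K2/[H⁺]²) = 1/(1 + 10^+2.20 + 10^+1.32) = 0.005544
DIC = [CO2*]/α₀ = 1.217×10^-5 / 0.005544 = 2.195 mmol/kg
CA = (α₁ + 2α₂)·DIC = (0.8786 + 2×0.1158) × 2.195 = 2.44 mmol/kg

CA = 2.44 mmol/kg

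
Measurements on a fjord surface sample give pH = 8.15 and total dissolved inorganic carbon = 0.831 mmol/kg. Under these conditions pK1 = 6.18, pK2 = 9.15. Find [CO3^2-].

α₂ = 1 / (1 + [H⁺]/K2 + [H⁺]²/(K1K2)) = 1 / (1 + 10^+1.00 + 10^-0.97)
   = 1 / (1 + 10.000 + 0.10715) = 1/11.107 = 0.09003
[CO3²⁻] = α₂ × DIC = 0.09003 × 0.831 = 0.0748 mmol/kg

[CO3²⁻] = 0.0748 mmol/kg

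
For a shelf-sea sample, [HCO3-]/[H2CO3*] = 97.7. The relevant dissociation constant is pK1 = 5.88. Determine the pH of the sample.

pH = 7.87

From K1 = [H⁺][HCO3-]/[H2CO3*]:  pH = pK1 + log₁₀([HCO3-]/[H2CO3*])
log₁₀(97.7) = +1.990
pH = 5.88 + (+1.990) = 7.87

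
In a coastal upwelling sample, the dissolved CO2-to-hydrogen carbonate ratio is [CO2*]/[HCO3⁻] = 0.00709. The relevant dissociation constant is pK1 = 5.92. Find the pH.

pH = 8.07

From K1 = [H⁺][HCO3⁻]/[CO2*]:  pH = pK1 − log₁₀([CO2*]/[HCO3⁻])
log₁₀(0.00709) = -2.149
pH = 5.92 − (-2.149) = 8.07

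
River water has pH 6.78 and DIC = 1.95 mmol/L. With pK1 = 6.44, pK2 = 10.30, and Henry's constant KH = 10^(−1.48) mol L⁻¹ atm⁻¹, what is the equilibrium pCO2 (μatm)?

pCO2 = 1.85×10^4 μatm

α₀ = 1 / (1 + K1/[H⁺] + K1K2/[H⁺]²) = 1 / (1 + 10^+0.34 + 10^-3.18)
   = 1 / (1 + 2.1878 + 0.00066069) = 1/3.1884 = 0.3136
[CO2*] = α₀ × DIC = 0.3136 × 1.95 = 0.6116 mmol/L
pCO2 = [CO2*]/KH = 6.116×10^-4 / 3.311×10^-2 = 1.85×10^4 μatm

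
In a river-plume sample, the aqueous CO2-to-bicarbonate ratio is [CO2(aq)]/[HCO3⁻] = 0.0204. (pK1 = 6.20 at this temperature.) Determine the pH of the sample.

pH = 7.89

From K1 = [H⁺][HCO3⁻]/[CO2(aq)]:  pH = pK1 − log₁₀([CO2(aq)]/[HCO3⁻])
log₁₀(0.0204) = -1.690
pH = 6.20 − (-1.690) = 7.89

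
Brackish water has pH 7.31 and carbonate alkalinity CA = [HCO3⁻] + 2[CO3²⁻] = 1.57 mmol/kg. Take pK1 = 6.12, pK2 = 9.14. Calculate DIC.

DIC = 1.65 mmol/kg

CA = [HCO3⁻] + 2[CO3²⁻] = (α₁ + 2α₂)·DIC
At pH 7.31: [H⁺]/K1 = 10^-1.19 = 0.064565, K2/[H⁺] = 10^-1.83 = 0.014791
α₁ = 1/(1 + 0.064565 + 0.014791) = 1/1.0794 = 0.9265; α₂ = α₁·K2/[H⁺] = 0.01370
α₁ + 2α₂ = 0.9539
DIC = CA / (α₁ + 2α₂) = 1.57 / 0.9539 = 1.65 mmol/kg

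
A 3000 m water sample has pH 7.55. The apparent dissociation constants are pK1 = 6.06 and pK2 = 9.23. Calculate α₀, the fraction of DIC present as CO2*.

α₀ = 0.0307

α₀ = 1 / (1 + K1/[H⁺] + K1K2/[H⁺]²) = 1 / (1 + 10^+1.49 + 10^-0.19)
   = 1 / (1 + 30.903 + 0.64565) = 1/32.549 = 0.03072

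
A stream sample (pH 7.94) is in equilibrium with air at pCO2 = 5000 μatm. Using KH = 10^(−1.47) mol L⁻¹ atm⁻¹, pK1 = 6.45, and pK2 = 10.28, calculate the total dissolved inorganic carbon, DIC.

[CO2*] = KH · pCO2 = 10^(−1.47) × 5000×10^-6 = 1.694×10^-4 mol/L
α₀ = 1/(1 + K1/[H⁺] + K1K2/[H⁺]²) = 1/(1 + 10^+1.49 + 10^-0.85) = 0.03121
DIC = [CO2*]/α₀ = 1.694×10^-4 / 0.03121 = 5.43 mmol/L

DIC = 5.43 mmol/L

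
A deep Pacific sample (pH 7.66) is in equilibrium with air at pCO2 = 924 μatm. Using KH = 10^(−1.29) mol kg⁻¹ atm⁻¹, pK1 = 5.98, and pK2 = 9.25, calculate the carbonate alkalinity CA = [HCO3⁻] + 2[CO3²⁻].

CA = 2.38 mmol/kg

[CO2*] = KH · pCO2 = 10^(−1.29) × 924×10^-6 = 4.739×10^-5 mol/kg
α₀ = 1/(1 + K1/[H⁺] + K1K2/[H⁺]²) = 1/(1 + 10^+1.68 + 10^+0.09) = 0.01996
DIC = [CO2*]/α₀ = 4.739×10^-5 / 0.01996 = 2.374 mmol/kg
CA = (α₁ + 2α₂)·DIC = (0.9555 + 2×0.02456) × 2.374 = 2.38 mmol/kg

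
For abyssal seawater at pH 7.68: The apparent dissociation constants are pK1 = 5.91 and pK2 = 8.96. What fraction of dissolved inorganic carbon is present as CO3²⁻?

α₂ = 1 / (1 + [H⁺]/K2 + [H⁺]²/(K1K2)) = 1 / (1 + 10^+1.28 + 10^-0.49)
   = 1 / (1 + 19.055 + 0.32359) = 1/20.378 = 0.04907

α₂ = 0.0491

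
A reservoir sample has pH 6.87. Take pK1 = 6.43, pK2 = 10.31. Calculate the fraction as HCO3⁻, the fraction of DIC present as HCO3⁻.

α₁ = 1 / (1 + [H⁺]/K1 + K2/[H⁺]) = 1 / (1 + 10^-0.44 + 10^-3.44)
   = 1 / (1 + 0.36308 + 0.00036308) = 1/1.3634 = 0.7334

α₁ = 0.733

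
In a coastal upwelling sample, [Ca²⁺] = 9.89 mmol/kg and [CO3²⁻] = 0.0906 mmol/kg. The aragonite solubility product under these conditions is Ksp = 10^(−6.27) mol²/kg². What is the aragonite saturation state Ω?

Ksp = 10^(−6.27) = 5.370×10^-7
Ω = [Ca²⁺][CO3²⁻]/Ksp = (9.89×10^-3)(0.0906×10^-3) / 5.370×10^-7 = 1.67

Ω = 1.67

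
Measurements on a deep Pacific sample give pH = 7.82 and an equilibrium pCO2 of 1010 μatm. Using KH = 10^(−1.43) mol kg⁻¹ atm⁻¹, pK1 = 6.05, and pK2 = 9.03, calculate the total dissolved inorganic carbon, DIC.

DIC = 2.38 mmol/kg

[CO2*] = KH · pCO2 = 10^(−1.43) × 1010×10^-6 = 3.753×10^-5 mol/kg
α₀ = 1/(1 + K1/[H⁺] + K1K2/[H⁺]²) = 1/(1 + 10^+1.77 + 10^+0.56) = 0.01574
DIC = [CO2*]/α₀ = 3.753×10^-5 / 0.01574 = 2.38 mmol/kg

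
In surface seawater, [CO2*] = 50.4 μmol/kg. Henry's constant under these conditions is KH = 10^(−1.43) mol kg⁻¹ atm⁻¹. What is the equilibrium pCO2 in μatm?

KH = 10^(−1.43) = 3.715×10^-2 mol kg⁻¹ atm⁻¹
pCO2 = [CO2*]/KH = 50.4×10^-6 / 3.715×10^-2 = 1.36×10^-3 atm = 1360 μatm

pCO2 = 1360 μatm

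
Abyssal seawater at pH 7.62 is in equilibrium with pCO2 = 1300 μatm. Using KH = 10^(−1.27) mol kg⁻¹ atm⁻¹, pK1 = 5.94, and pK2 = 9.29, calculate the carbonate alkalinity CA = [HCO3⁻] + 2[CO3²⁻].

[CO2*] = KH · pCO2 = 10^(−1.27) × 1300×10^-6 = 6.981×10^-5 mol/kg
α₀ = 1/(1 + K1/[H⁺] + K1K2/[H⁺]²) = 1/(1 + 10^+1.68 + 10^+0.01) = 0.02005
DIC = [CO2*]/α₀ = 6.981×10^-5 / 0.02005 = 3.483 mmol/kg
CA = (α₁ + 2α₂)·DIC = (0.9594 + 2×0.02051) × 3.483 = 3.48 mmol/kg

CA = 3.48 mmol/kg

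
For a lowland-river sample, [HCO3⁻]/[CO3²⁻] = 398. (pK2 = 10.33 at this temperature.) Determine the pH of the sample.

From K2 = [H⁺][CO3²⁻]/[HCO3⁻]:  pH = pK2 − log₁₀([HCO3⁻]/[CO3²⁻])
log₁₀(398) = +2.600
pH = 10.33 − (+2.600) = 7.73

pH = 7.73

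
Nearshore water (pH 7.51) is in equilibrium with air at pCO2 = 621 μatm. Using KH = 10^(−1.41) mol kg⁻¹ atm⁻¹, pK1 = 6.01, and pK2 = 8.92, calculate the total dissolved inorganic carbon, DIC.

DIC = 0.818 mmol/kg

[CO2*] = KH · pCO2 = 10^(−1.41) × 621×10^-6 = 2.416×10^-5 mol/kg
α₀ = 1/(1 + K1/[H⁺] + K1K2/[H⁺]²) = 1/(1 + 10^+1.50 + 10^+0.09) = 0.02954
DIC = [CO2*]/α₀ = 2.416×10^-5 / 0.02954 = 0.818 mmol/kg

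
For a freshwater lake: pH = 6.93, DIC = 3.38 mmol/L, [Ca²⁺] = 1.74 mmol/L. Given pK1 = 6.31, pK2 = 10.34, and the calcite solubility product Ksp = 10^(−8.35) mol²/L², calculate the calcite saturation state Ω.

Ω = 0.413

α₂ = 1 / (1 + [H⁺]/K2 + [H⁺]²/(K1K2)) = 1 / (1 + 10^+3.41 + 10^+2.79)
   = 1 / (1 + 2570.4 + 616.60) = 1/3188.0 = 0.0003137
[CO3²⁻] = α₂ × DIC = 0.0003137 × 3.38 = 0.001060 mmol/L = 1.060 μmol/L
Ksp = 10^(−8.35) = 4.467×10^-9
Ω = [Ca²⁺][CO3²⁻]/Ksp = (1.74×10^-3)(1.060×10^-6) / 4.467×10^-9 = 0.413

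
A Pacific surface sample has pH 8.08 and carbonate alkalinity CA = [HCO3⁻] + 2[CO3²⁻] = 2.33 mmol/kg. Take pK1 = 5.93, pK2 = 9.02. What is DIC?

DIC = 2.13 mmol/kg

CA = [HCO3⁻] + 2[CO3²⁻] = (α₁ + 2α₂)·DIC
At pH 8.08: [H⁺]/K1 = 10^-2.15 = 0.0070795, K2/[H⁺] = 10^-0.94 = 0.11482
α₁ = 1/(1 + 0.0070795 + 0.11482) = 1/1.1219 = 0.8913; α₂ = α₁·K2/[H⁺] = 0.1023
α₁ + 2α₂ = 1.0960
DIC = CA / (α₁ + 2α₂) = 2.33 / 1.0960 = 2.13 mmol/kg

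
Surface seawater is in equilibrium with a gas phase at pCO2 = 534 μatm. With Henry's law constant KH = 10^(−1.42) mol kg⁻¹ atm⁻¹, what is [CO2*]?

[CO2*] = 20.3 μmol/kg

KH = 10^(−1.42) = 3.802×10^-2 mol kg⁻¹ atm⁻¹
[CO2*] = KH · pCO2 = 3.802×10^-2 × 534×10^-6 atm = 2.03×10^-5 mol/kg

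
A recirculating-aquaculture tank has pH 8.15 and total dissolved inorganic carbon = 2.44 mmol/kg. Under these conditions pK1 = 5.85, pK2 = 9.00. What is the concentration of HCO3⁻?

[HCO3⁻] = 2.13 mmol/kg

α₁ = 1 / (1 + [H⁺]/K1 + K2/[H⁺]) = 1 / (1 + 10^-2.30 + 10^-0.85)
   = 1 / (1 + 0.0050119 + 0.14125) = 1/1.1463 = 0.8724
[HCO3⁻] = α₁ × DIC = 0.8724 × 2.44 = 2.13 mmol/kg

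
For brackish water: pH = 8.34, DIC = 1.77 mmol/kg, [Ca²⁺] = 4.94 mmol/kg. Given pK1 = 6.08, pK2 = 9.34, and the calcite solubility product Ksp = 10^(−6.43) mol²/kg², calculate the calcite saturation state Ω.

α₂ = 1 / (1 + [H⁺]/K2 + [H⁺]²/(K1K2)) = 1 / (1 + 10^+1.00 + 10^-1.26)
   = 1 / (1 + 10.000 + 0.054954) = 1/11.055 = 0.09046
[CO3²⁻] = α₂ × DIC = 0.09046 × 1.77 = 0.1601 mmol/kg
Ksp = 10^(−6.43) = 3.715×10^-7
Ω = [Ca²⁺][CO3²⁻]/Ksp = (4.94×10^-3)(1.601×10^-4) / 3.715×10^-7 = 2.13

Ω = 2.13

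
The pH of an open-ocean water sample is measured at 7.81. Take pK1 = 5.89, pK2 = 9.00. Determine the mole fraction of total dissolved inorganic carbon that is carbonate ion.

α₂ = 0.0600

α₂ = 1 / (1 + [H⁺]/K2 + [H⁺]²/(K1K2)) = 1 / (1 + 10^+1.19 + 10^-0.73)
   = 1 / (1 + 15.488 + 0.18621) = 1/16.674 = 0.05997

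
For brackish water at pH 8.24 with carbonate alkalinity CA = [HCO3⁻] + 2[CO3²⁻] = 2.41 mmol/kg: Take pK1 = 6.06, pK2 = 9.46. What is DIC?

DIC = 2.29 mmol/kg

CA = [HCO3⁻] + 2[CO3²⁻] = (α₁ + 2α₂)·DIC
At pH 8.24: [H⁺]/K1 = 10^-2.18 = 0.0066069, K2/[H⁺] = 10^-1.22 = 0.060256
α₁ = 1/(1 + 0.0066069 + 0.060256) = 1/1.0669 = 0.9373; α₂ = α₁·K2/[H⁺] = 0.05648
α₁ + 2α₂ = 1.0503
DIC = CA / (α₁ + 2α₂) = 2.41 / 1.0503 = 2.29 mmol/kg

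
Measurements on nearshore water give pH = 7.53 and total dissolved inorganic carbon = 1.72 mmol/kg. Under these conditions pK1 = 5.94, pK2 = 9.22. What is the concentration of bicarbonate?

[HCO3⁻] = 1.64 mmol/kg

α₁ = 1 / (1 + [H⁺]/K1 + K2/[H⁺]) = 1 / (1 + 10^-1.59 + 10^-1.69)
   = 1 / (1 + 0.025704 + 0.020417) = 1/1.0461 = 0.9559
[HCO3⁻] = α₁ × DIC = 0.9559 × 1.72 = 1.64 mmol/kg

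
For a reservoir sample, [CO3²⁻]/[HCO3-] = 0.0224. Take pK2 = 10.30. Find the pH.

pH = 8.65

From K2 = [H⁺][CO3²⁻]/[HCO3-]:  pH = pK2 + log₁₀([CO3²⁻]/[HCO3-])
log₁₀(0.0224) = -1.650
pH = 10.30 + (-1.650) = 8.65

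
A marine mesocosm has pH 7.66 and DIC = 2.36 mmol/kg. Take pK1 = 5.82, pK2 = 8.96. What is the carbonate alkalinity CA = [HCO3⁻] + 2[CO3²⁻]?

CA = 2.44 mmol/kg

CA = [HCO3⁻] + 2[CO3²⁻] = (α₁ + 2α₂)·DIC
At pH 7.66: [H⁺]/K1 = 10^-1.84 = 0.014454, K2/[H⁺] = 10^-1.30 = 0.050119
α₁ = 1/(1 + 0.014454 + 0.050119) = 1/1.0646 = 0.9393; α₂ = α₁·K2/[H⁺] = 0.04708
α₁ + 2α₂ = 1.0335
CA = 1.0335 × 2.36 = 2.44 mmol/kg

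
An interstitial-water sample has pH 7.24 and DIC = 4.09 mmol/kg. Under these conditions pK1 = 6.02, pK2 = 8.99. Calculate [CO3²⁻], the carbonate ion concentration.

α₂ = 1 / (1 + [H⁺]/K2 + [H⁺]²/(K1K2)) = 1 / (1 + 10^+1.75 + 10^+0.53)
   = 1 / (1 + 56.234 + 3.3884) = 1/60.623 = 0.01650
[CO3²⁻] = α₂ × DIC = 0.01650 × 4.09 = 0.0675 mmol/kg

[CO3²⁻] = 0.0675 mmol/kg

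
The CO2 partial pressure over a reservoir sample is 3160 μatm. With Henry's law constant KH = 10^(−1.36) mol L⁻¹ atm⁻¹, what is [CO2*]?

[CO2*] = 138 μmol/L

KH = 10^(−1.36) = 4.365×10^-2 mol L⁻¹ atm⁻¹
[CO2*] = KH · pCO2 = 4.365×10^-2 × 3160×10^-6 atm = 1.38×10^-4 mol/L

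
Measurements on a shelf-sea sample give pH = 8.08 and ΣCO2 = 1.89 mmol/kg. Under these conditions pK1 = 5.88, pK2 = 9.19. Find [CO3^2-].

[CO3²⁻] = 0.135 mmol/kg

α₂ = 1 / (1 + [H⁺]/K2 + [H⁺]²/(K1K2)) = 1 / (1 + 10^+1.11 + 10^-1.09)
   = 1 / (1 + 12.882 + 0.081283) = 1/13.964 = 0.07161
[CO3²⁻] = α₂ × DIC = 0.07161 × 1.89 = 0.135 mmol/kg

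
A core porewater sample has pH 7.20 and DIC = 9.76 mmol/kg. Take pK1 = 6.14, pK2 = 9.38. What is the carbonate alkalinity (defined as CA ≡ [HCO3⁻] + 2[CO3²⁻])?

CA = [HCO3⁻] + 2[CO3²⁻] = (α₁ + 2α₂)·DIC
At pH 7.20: [H⁺]/K1 = 10^-1.06 = 0.087096, K2/[H⁺] = 10^-2.18 = 0.0066069
α₁ = 1/(1 + 0.087096 + 0.0066069) = 1/1.0937 = 0.9143; α₂ = α₁·K2/[H⁺] = 0.006041
α₁ + 2α₂ = 0.9264
CA = 0.9264 × 9.76 = 9.04 mmol/kg

CA = 9.04 mmol/kg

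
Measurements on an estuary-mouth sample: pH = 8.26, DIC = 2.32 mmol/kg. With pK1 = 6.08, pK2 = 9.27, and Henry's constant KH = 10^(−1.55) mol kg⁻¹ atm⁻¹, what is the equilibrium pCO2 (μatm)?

pCO2 = 492 μatm

α₀ = 1 / (1 + K1/[H⁺] + K1K2/[H⁺]²) = 1 / (1 + 10^+2.18 + 10^+1.17)
   = 1 / (1 + 151.36 + 14.791) = 1/167.15 = 0.005983
[CO2*] = α₀ × DIC = 0.005983 × 2.32 = 0.01388 mmol/kg = 13.88 μmol/kg
pCO2 = [CO2*]/KH = 1.388×10^-5 / 2.818×10^-2 = 492 μatm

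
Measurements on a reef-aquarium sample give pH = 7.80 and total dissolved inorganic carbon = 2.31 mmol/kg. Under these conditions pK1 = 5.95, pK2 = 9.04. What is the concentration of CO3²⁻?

[CO3²⁻] = 0.124 mmol/kg

α₂ = 1 / (1 + [H⁺]/K2 + [H⁺]²/(K1K2)) = 1 / (1 + 10^+1.24 + 10^-0.61)
   = 1 / (1 + 17.378 + 0.24547) = 1/18.623 = 0.05370
[CO3²⁻] = α₂ × DIC = 0.05370 × 2.31 = 0.124 mmol/kg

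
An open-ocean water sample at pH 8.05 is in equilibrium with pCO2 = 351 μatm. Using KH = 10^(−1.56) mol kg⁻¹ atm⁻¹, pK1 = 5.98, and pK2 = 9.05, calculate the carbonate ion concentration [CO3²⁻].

[CO2*] = KH · pCO2 = 10^(−1.56) × 351×10^-6 = 9.667×10^-6 mol/kg
α₀ = 1/(1 + K1/[H⁺] + K1K2/[H⁺]²) = 1/(1 + 10^+2.07 + 10^+1.07) = 0.007678
DIC = [CO2*]/α₀ = 9.667×10^-6 / 0.007678 = 1.259 mmol/kg
[CO3²⁻] = α₂·DIC; α₂ = 0.09021, so [CO3²⁻] = 0.09021 × 1.259 = 0.114 mmol/kg

[CO3²⁻] = 0.114 mmol/kg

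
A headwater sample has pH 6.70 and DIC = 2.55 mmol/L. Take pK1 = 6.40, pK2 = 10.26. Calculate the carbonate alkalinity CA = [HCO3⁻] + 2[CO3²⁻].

CA = 1.70 mmol/L

CA = [HCO3⁻] + 2[CO3²⁻] = (α₁ + 2α₂)·DIC
At pH 6.70: [H⁺]/K1 = 10^-0.30 = 0.50119, K2/[H⁺] = 10^-3.56 = 0.00027542
α₁ = 1/(1 + 0.50119 + 0.00027542) = 1/1.5015 = 0.6660; α₂ = α₁·K2/[H⁺] = 0.0001834
α₁ + 2α₂ = 0.6664
CA = 0.6664 × 2.55 = 1.70 mmol/L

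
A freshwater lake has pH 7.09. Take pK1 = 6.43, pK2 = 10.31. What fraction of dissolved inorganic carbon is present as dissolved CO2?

α₀ = 1 / (1 + K1/[H⁺] + K1K2/[H⁺]²) = 1 / (1 + 10^+0.66 + 10^-2.56)
   = 1 / (1 + 4.5709 + 0.0027542) = 1/5.5736 = 0.1794

α₀ = 0.179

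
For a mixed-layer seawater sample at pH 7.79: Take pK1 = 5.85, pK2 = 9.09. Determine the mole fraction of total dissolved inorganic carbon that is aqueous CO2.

α₀ = 1 / (1 + K1/[H⁺] + K1K2/[H⁺]²) = 1 / (1 + 10^+1.94 + 10^+0.64)
   = 1 / (1 + 87.096 + 4.3652) = 1/92.462 = 0.01082

α₀ = 0.0108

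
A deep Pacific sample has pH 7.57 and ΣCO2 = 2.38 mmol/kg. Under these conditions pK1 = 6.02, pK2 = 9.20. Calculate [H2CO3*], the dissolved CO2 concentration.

α₀ = 1 / (1 + K1/[H⁺] + K1K2/[H⁺]²) = 1 / (1 + 10^+1.55 + 10^-0.08)
   = 1 / (1 + 35.481 + 0.83176) = 1/37.313 = 0.02680
[CO2*] = α₀ × DIC = 0.02680 × 2.38 = 0.0638 mmol/kg

[CO2*] = 0.0638 mmol/kg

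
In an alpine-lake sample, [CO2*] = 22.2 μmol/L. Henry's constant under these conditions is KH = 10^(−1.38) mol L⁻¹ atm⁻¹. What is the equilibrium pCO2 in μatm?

KH = 10^(−1.38) = 4.169×10^-2 mol L⁻¹ atm⁻¹
pCO2 = [CO2*]/KH = 22.2×10^-6 / 4.169×10^-2 = 5.33×10^-4 atm = 533 μatm

pCO2 = 533 μatm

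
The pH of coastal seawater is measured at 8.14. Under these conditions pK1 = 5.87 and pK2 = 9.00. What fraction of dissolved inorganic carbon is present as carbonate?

α₂ = 1 / (1 + [H⁺]/K2 + [H⁺]²/(K1K2)) = 1 / (1 + 10^+0.86 + 10^-1.41)
   = 1 / (1 + 7.2444 + 0.038905) = 1/8.2833 = 0.1207

α₂ = 0.121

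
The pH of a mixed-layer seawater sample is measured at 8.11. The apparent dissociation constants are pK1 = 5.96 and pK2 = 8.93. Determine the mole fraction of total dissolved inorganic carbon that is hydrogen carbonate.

α₁ = 1 / (1 + [H⁺]/K1 + K2/[H⁺]) = 1 / (1 + 10^-2.15 + 10^-0.82)
   = 1 / (1 + 0.0070795 + 0.15136) = 1/1.1584 = 0.8632

α₁ = 0.863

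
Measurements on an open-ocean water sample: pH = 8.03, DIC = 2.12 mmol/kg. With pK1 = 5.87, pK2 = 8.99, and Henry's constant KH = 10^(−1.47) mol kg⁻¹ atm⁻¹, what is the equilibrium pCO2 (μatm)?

pCO2 = 388 μatm

α₀ = 1 / (1 + K1/[H⁺] + K1K2/[H⁺]²) = 1 / (1 + 10^+2.16 + 10^+1.20)
   = 1 / (1 + 144.54 + 15.849) = 1/161.39 = 0.006196
[CO2*] = α₀ × DIC = 0.006196 × 2.12 = 0.01314 mmol/kg = 13.14 μmol/kg
pCO2 = [CO2*]/KH = 1.314×10^-5 / 3.388×10^-2 = 388 μatm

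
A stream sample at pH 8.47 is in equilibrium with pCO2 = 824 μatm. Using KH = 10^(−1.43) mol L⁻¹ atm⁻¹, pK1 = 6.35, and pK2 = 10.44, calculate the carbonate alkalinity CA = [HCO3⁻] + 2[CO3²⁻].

CA = 4.12 mmol/L

[CO2*] = KH · pCO2 = 10^(−1.43) × 824×10^-6 = 3.061×10^-5 mol/L
α₀ = 1/(1 + K1/[H⁺] + K1K2/[H⁺]²) = 1/(1 + 10^+2.12 + 10^+0.15) = 0.007449
DIC = [CO2*]/α₀ = 3.061×10^-5 / 0.007449 = 4.110 mmol/L
CA = (α₁ + 2α₂)·DIC = (0.9820 + 2×0.01052) × 4.110 = 4.12 mmol/L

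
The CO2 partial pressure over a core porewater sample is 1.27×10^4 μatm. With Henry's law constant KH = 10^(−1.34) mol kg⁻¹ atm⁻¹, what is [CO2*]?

[CO2*] = 581 μmol/kg

KH = 10^(−1.34) = 4.571×10^-2 mol kg⁻¹ atm⁻¹
[CO2*] = KH · pCO2 = 4.571×10^-2 × 1.27×10^4×10^-6 atm = 5.81×10^-4 mol/kg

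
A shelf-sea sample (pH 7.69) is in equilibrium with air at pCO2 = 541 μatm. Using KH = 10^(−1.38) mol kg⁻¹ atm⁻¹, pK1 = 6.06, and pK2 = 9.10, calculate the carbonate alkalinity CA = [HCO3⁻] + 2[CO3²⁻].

[CO2*] = KH · pCO2 = 10^(−1.38) × 541×10^-6 = 2.255×10^-5 mol/kg
α₀ = 1/(1 + K1/[H⁺] + K1K2/[H⁺]²) = 1/(1 + 10^+1.63 + 10^+0.22) = 0.02207
DIC = [CO2*]/α₀ = 2.255×10^-5 / 0.02207 = 1.022 mmol/kg
CA = (α₁ + 2α₂)·DIC = (0.9413 + 2×0.03662) × 1.022 = 1.04 mmol/kg

CA = 1.04 mmol/kg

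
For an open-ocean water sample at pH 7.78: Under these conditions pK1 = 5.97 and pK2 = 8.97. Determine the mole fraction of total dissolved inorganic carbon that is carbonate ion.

α₂ = 0.0598

α₂ = 1 / (1 + [H⁺]/K2 + [H⁺]²/(K1K2)) = 1 / (1 + 10^+1.19 + 10^-0.62)
   = 1 / (1 + 15.488 + 0.23988) = 1/16.728 = 0.05978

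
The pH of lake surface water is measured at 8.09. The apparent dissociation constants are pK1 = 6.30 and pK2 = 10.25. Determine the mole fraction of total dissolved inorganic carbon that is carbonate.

α₂ = 0.00676

α₂ = 1 / (1 + [H⁺]/K2 + [H⁺]²/(K1K2)) = 1 / (1 + 10^+2.16 + 10^+0.37)
   = 1 / (1 + 144.54 + 2.3442) = 1/147.89 = 0.006762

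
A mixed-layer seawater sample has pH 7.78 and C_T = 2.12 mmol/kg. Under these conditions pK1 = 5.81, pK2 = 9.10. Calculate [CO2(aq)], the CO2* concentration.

[CO2*] = 0.0215 mmol/kg

α₀ = 1 / (1 + K1/[H⁺] + K1K2/[H⁺]²) = 1 / (1 + 10^+1.97 + 10^+0.65)
   = 1 / (1 + 93.325 + 4.4668) = 1/98.792 = 0.01012
[CO2*] = α₀ × DIC = 0.01012 × 2.12 = 0.0215 mmol/kg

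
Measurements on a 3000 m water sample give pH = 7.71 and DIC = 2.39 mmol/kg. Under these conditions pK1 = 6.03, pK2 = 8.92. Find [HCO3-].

[HCO3⁻] = 2.21 mmol/kg

α₁ = 1 / (1 + [H⁺]/K1 + K2/[H⁺]) = 1 / (1 + 10^-1.68 + 10^-1.21)
   = 1 / (1 + 0.020893 + 0.061660) = 1/1.0826 = 0.9237
[HCO3⁻] = α₁ × DIC = 0.9237 × 2.39 = 2.21 mmol/kg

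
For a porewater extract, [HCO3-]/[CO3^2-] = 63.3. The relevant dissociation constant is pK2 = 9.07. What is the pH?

From K2 = [H⁺][CO3^2-]/[HCO3-]:  pH = pK2 − log₁₀([HCO3-]/[CO3^2-])
log₁₀(63.3) = +1.801
pH = 9.07 − (+1.801) = 7.27

pH = 7.27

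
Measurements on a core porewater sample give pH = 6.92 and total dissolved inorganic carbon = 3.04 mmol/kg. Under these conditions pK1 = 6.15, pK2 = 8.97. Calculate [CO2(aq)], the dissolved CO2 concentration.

α₀ = 1 / (1 + K1/[H⁺] + K1K2/[H⁺]²) = 1 / (1 + 10^+0.77 + 10^-1.28)
   = 1 / (1 + 5.8884 + 0.052481) = 1/6.9409 = 0.1441
[CO2*] = α₀ × DIC = 0.1441 × 3.04 = 0.438 mmol/kg

[CO2*] = 0.438 mmol/kg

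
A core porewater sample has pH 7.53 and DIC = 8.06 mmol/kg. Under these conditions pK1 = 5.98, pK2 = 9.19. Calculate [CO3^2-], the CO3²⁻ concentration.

[CO3²⁻] = 0.168 mmol/kg

α₂ = 1 / (1 + [H⁺]/K2 + [H⁺]²/(K1K2)) = 1 / (1 + 10^+1.66 + 10^+0.11)
   = 1 / (1 + 45.709 + 1.2882) = 1/47.997 = 0.02083
[CO3²⁻] = α₂ × DIC = 0.02083 × 8.06 = 0.168 mmol/kg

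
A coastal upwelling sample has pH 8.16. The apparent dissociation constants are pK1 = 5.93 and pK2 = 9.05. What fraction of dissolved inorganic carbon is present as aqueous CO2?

α₀ = 1 / (1 + K1/[H⁺] + K1K2/[H⁺]²) = 1 / (1 + 10^+2.23 + 10^+1.34)
   = 1 / (1 + 169.82 + 21.878) = 1/192.70 = 0.005189

α₀ = 0.00519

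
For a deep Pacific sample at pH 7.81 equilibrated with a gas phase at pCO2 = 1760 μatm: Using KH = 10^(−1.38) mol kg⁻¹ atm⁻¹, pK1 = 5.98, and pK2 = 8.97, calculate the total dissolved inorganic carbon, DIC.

DIC = 5.38 mmol/kg

[CO2*] = KH · pCO2 = 10^(−1.38) × 1760×10^-6 = 7.337×10^-5 mol/kg
α₀ = 1/(1 + K1/[H⁺] + K1K2/[H⁺]²) = 1/(1 + 10^+1.83 + 10^+0.67) = 0.01365
DIC = [CO2*]/α₀ = 7.337×10^-5 / 0.01365 = 5.38 mmol/kg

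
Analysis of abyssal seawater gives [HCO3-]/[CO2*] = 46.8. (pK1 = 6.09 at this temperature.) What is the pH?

From K1 = [H⁺][HCO3-]/[CO2*]:  pH = pK1 + log₁₀([HCO3-]/[CO2*])
log₁₀(46.8) = +1.670
pH = 6.09 + (+1.670) = 7.76

pH = 7.76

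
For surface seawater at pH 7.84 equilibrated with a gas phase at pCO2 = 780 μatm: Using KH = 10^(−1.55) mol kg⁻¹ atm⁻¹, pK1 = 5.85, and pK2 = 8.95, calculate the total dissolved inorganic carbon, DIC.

DIC = 2.34 mmol/kg

[CO2*] = KH · pCO2 = 10^(−1.55) × 780×10^-6 = 2.198×10^-5 mol/kg
α₀ = 1/(1 + K1/[H⁺] + K1K2/[H⁺]²) = 1/(1 + 10^+1.99 + 10^+0.88) = 0.009406
DIC = [CO2*]/α₀ = 2.198×10^-5 / 0.009406 = 2.34 mmol/kg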